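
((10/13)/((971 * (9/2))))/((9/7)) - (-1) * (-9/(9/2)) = -2044786/1022463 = -2.00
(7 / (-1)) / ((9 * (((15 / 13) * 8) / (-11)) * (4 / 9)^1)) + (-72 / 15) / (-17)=19321 / 8160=2.37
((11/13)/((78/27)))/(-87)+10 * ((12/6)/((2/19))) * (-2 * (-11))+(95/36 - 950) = 3232.64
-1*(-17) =17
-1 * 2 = -2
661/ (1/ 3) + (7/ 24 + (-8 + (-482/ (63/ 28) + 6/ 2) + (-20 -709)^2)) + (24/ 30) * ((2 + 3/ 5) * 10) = 191961313/ 360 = 533225.87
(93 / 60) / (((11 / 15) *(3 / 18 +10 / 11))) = 279 / 142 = 1.96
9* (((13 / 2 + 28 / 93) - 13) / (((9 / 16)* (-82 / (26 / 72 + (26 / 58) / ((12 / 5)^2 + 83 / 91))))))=7825621999 / 15106034547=0.52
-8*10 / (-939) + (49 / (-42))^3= -101599 / 67608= -1.50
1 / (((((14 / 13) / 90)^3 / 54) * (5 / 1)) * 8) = 1081088775 / 1372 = 787965.58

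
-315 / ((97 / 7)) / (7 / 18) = -5670 / 97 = -58.45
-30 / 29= -1.03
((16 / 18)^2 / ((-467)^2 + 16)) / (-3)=-0.00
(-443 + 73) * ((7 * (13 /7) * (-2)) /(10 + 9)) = 9620 /19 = 506.32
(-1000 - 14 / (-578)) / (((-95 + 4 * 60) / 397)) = -114730221 / 41905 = -2737.86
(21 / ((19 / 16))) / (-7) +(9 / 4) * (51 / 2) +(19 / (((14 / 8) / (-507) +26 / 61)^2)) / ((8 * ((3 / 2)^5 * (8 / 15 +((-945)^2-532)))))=2747695794172679915659 / 50095927286252125704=54.85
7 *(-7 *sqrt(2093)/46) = -49 *sqrt(2093)/46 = -48.73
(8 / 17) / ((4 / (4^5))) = 2048 / 17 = 120.47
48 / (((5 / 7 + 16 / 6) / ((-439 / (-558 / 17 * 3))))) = 417928 / 6603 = 63.29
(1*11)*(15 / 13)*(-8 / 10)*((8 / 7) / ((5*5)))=-1056 / 2275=-0.46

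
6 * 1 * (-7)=-42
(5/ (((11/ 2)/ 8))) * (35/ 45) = 560/ 99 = 5.66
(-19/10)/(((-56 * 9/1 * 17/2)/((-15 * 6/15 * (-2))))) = 19/3570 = 0.01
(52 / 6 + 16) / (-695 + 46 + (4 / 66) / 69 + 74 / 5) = -280830 / 7220357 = -0.04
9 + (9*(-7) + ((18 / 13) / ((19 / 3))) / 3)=-13320 / 247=-53.93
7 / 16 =0.44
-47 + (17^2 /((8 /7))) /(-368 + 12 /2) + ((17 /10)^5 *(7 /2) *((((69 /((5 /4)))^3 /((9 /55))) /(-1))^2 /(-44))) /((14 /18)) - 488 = -8677764648630742927123 /5656250000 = -1534190435117.04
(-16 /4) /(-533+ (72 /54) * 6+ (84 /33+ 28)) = 44 /5439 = 0.01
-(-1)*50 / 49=50 / 49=1.02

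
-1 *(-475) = 475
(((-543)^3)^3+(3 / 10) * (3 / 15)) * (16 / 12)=-136797201056837777471378098 / 25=-5471888042273511098855124.00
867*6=5202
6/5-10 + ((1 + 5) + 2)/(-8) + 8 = -9/5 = -1.80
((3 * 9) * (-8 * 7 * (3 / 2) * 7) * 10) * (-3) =476280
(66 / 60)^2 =121 / 100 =1.21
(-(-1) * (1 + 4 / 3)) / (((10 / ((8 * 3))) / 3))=84 / 5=16.80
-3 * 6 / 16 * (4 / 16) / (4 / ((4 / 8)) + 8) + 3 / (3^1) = 503 / 512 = 0.98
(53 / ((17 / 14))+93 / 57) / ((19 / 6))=87750 / 6137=14.30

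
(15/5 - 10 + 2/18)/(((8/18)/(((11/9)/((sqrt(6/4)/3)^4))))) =-682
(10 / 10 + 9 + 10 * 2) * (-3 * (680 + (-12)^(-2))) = -489605 / 8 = -61200.62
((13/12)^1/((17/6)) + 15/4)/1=281/68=4.13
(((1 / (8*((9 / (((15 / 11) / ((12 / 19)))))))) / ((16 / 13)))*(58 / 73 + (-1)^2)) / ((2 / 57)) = 3073915 / 2466816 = 1.25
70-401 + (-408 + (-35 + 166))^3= -21254264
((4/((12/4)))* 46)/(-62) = -92/93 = -0.99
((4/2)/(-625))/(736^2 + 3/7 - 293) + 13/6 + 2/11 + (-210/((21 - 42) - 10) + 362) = 449637154712839/1211559360000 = 371.12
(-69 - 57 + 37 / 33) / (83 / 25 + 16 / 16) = -103025 / 3564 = -28.91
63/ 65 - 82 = -5267/ 65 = -81.03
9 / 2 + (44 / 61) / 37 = 20401 / 4514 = 4.52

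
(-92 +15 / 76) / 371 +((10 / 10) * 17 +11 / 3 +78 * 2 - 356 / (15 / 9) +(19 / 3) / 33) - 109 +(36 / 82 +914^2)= 477961896755753 / 572237820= 835250.45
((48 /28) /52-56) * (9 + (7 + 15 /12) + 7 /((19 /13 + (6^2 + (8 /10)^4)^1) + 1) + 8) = -10226148119 /7185087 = -1423.25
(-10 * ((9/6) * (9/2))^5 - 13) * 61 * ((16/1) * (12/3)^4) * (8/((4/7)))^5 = -18831682123611392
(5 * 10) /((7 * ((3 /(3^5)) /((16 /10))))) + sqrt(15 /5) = sqrt(3) + 6480 /7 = 927.45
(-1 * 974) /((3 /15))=-4870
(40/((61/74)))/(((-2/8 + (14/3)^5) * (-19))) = -2877120/2493070427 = -0.00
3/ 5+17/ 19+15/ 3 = 617/ 95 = 6.49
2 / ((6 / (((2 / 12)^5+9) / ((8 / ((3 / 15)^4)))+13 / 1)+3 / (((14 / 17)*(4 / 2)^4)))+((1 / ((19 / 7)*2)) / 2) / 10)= 4302900992320 / 1502494846877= 2.86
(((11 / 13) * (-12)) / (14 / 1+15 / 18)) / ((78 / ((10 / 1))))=-1320 / 15041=-0.09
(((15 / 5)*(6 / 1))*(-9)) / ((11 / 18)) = -2916 / 11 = -265.09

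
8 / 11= 0.73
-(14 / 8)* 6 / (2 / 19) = -399 / 4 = -99.75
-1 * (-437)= 437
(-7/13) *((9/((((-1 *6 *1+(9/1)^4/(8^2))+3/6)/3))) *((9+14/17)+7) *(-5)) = 190080/15079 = 12.61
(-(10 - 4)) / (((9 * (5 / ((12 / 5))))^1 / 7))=-56 / 25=-2.24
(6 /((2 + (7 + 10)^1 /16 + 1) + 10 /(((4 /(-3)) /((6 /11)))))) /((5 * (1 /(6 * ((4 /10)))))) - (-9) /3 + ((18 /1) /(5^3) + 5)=-11654 /125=-93.23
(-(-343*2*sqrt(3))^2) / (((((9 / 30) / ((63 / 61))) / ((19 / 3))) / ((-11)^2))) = -227199042840 / 61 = -3724574472.79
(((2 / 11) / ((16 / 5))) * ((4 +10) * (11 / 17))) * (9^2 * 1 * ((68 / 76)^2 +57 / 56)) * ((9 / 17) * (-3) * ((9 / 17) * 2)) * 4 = -3617833815 / 7094372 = -509.96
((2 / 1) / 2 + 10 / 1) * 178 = 1958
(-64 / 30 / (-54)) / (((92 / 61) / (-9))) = -244 / 1035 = -0.24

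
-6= -6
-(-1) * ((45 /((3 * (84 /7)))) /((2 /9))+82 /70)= 1903 /280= 6.80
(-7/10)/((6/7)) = -49/60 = -0.82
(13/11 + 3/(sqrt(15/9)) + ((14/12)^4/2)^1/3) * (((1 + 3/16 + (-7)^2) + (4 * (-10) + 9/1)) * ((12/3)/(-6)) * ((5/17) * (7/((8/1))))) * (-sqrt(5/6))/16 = 0.72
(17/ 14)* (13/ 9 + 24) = 3893/ 126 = 30.90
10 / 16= 5 / 8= 0.62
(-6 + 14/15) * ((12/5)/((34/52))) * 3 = -23712/425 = -55.79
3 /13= 0.23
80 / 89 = 0.90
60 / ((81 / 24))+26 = 394 / 9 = 43.78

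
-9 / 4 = -2.25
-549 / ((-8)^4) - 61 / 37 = -270169 / 151552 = -1.78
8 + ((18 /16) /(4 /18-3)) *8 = 119 /25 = 4.76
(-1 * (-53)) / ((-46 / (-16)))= 424 / 23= 18.43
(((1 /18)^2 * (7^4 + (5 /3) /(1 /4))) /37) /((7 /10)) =36115 /125874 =0.29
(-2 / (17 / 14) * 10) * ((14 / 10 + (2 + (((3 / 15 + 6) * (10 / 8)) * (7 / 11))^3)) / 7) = -52539693 / 181016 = -290.25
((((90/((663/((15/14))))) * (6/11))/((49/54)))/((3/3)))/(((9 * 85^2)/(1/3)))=0.00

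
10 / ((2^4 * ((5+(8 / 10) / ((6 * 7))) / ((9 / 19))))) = 4725 / 80104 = 0.06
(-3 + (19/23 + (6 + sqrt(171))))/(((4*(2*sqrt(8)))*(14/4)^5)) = sqrt(2)*(88 + 69*sqrt(19))/386561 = 0.00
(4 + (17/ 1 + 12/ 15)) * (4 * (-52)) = -22672/ 5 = -4534.40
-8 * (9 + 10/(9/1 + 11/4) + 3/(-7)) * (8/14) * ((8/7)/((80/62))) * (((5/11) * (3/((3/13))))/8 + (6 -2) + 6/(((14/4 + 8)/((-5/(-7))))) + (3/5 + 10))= -17113318864/28550291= -599.41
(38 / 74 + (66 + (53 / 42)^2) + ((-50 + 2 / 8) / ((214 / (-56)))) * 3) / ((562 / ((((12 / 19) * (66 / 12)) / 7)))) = 8232230941 / 87000307716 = 0.09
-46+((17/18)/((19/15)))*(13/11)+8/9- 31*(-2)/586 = -48636527/1102266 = -44.12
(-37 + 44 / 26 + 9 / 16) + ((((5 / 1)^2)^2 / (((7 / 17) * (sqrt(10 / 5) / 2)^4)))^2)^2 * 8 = 5428864999999982647973 / 499408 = 10870600791336908.20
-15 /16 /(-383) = 15 /6128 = 0.00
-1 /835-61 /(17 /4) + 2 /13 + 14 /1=-36961 /184535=-0.20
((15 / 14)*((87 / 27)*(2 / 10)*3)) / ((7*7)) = 29 / 686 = 0.04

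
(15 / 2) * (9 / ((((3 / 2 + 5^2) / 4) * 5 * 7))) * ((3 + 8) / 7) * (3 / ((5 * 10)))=1782 / 64925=0.03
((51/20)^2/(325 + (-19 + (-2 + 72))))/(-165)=-867/8272000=-0.00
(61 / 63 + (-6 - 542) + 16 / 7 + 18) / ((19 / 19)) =-33185 / 63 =-526.75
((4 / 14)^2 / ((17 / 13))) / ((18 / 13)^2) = 2197 / 67473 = 0.03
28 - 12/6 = 26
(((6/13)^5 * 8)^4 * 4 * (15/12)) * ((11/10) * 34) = 2800441869483116593152/19004963774880799438801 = 0.15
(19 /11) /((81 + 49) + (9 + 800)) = 19 /10329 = 0.00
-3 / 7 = -0.43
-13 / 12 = -1.08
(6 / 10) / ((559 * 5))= 3 / 13975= 0.00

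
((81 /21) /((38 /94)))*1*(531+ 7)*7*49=33453378 /19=1760704.11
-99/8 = -12.38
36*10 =360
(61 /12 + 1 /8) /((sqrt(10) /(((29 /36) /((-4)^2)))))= 725 * sqrt(10) /27648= 0.08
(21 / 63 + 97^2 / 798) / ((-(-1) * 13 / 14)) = 3225 / 247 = 13.06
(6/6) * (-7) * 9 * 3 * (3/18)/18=-7/4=-1.75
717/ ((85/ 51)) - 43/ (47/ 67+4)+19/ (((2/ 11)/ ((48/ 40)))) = 172133/ 315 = 546.45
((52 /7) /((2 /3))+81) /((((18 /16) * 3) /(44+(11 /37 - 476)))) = -27473560 /2331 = -11786.17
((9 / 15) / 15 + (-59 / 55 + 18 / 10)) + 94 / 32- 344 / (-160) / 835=2724159 / 734800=3.71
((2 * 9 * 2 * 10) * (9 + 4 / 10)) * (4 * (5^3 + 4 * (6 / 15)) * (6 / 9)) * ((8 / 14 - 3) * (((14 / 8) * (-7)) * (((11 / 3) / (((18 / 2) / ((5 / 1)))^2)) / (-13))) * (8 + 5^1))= -1038508240 / 27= -38463268.15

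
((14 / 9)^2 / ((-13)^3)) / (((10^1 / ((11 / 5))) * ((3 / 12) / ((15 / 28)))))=-154 / 296595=-0.00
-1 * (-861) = 861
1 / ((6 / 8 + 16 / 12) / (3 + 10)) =156 / 25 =6.24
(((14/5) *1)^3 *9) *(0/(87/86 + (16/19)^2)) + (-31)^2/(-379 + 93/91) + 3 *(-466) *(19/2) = -456900727/34396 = -13283.54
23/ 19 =1.21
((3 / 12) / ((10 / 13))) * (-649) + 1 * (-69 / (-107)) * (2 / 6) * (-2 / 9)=-8126671 / 38520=-210.97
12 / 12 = 1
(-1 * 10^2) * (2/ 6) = -33.33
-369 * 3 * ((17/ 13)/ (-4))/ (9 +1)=18819/ 520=36.19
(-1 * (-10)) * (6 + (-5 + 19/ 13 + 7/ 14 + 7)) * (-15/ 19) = -19425/ 247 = -78.64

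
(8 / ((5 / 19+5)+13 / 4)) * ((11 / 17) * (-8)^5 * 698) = -152968364032 / 10999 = -13907479.23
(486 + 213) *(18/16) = 6291/8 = 786.38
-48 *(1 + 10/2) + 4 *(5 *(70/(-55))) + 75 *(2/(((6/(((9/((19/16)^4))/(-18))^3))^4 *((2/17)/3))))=-744702157522783454354405421756185534488551902206226013793690841912/2375789947121854538054736237858299194119594412628506340378141859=-313.45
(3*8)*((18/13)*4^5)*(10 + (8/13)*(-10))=22118400/169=130878.11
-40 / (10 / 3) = -12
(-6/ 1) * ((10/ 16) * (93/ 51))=-465/ 68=-6.84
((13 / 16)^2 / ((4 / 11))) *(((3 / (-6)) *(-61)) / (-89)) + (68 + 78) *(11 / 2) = 146251017 / 182272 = 802.38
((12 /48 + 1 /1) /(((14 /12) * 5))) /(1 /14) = 3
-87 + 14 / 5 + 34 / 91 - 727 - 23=-379391 / 455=-833.83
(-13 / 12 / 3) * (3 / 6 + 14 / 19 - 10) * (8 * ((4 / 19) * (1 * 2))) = 10.66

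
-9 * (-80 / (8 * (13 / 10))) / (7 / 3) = 2700 / 91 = 29.67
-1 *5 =-5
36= 36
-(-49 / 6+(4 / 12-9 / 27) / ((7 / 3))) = 49 / 6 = 8.17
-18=-18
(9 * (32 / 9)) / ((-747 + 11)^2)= 1 / 16928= 0.00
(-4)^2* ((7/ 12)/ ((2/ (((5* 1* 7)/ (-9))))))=-490/ 27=-18.15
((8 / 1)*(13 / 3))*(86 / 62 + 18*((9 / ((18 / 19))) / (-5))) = -528944 / 465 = -1137.51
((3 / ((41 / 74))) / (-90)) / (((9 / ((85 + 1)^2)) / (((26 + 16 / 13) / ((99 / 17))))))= -548945912 / 2374515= -231.18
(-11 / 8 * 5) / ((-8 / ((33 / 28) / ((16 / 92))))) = 41745 / 7168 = 5.82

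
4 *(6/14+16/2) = 236/7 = 33.71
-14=-14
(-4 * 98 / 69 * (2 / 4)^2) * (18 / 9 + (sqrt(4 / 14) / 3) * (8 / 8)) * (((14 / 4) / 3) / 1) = -686 / 207-49 * sqrt(14) / 621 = -3.61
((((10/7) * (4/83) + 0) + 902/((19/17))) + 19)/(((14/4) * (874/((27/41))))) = 246227985/1384500341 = 0.18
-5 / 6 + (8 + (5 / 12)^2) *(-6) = -399 / 8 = -49.88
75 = 75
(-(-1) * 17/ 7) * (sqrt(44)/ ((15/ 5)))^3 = 1496 * sqrt(11)/ 189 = 26.25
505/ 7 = 72.14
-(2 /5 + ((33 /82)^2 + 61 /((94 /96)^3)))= -228765813379 /3490529260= -65.54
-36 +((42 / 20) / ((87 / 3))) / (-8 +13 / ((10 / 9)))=-38607 / 1073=-35.98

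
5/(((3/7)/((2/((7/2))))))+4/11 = 232/33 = 7.03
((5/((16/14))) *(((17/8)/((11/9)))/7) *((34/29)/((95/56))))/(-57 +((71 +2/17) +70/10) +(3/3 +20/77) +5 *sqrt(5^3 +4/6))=-47598760377/7480097542783 +14180612985 *sqrt(1131)/29920390171132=0.01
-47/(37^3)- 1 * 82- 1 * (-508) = 426.00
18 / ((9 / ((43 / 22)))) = 43 / 11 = 3.91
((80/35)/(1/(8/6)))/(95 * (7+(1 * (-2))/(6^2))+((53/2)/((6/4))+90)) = 384/96691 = 0.00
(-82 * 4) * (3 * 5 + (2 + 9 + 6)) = -10496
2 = 2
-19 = -19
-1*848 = -848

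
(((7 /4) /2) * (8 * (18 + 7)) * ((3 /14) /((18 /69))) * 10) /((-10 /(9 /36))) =-575 /16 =-35.94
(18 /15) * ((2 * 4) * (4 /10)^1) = 96 /25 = 3.84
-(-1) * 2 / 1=2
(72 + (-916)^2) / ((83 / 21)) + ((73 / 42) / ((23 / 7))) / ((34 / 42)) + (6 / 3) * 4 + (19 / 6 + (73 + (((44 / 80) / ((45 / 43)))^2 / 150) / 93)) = 212394.31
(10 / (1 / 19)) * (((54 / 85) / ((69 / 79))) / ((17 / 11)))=89.42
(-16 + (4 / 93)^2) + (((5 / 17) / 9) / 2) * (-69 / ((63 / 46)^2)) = -3228959558 / 194524659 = -16.60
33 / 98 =0.34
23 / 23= 1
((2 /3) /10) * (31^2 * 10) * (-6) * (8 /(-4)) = 7688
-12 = -12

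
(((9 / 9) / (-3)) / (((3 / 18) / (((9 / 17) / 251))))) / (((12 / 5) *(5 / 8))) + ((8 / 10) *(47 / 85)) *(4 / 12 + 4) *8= 4906652 / 320025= 15.33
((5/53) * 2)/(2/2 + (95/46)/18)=8280/48919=0.17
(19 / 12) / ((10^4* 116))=0.00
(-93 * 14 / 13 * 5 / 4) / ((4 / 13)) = -3255 / 8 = -406.88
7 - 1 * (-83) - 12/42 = 628/7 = 89.71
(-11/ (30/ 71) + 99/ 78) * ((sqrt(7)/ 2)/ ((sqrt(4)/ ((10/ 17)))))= -9.64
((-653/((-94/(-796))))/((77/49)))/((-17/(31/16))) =28198499/70312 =401.05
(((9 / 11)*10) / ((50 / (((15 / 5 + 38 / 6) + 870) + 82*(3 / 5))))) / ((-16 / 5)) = -47.48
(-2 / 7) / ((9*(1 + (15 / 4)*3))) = -8 / 3087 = -0.00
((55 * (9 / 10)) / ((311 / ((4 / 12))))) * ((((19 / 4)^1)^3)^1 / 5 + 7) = 300267 / 199040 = 1.51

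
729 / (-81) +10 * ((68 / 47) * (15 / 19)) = 2163 / 893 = 2.42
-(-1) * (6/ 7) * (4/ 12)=2/ 7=0.29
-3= -3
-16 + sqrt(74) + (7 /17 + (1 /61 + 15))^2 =sqrt(74) + 238762097 /1075369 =230.63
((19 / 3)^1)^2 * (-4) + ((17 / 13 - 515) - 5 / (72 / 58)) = -317381 / 468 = -678.16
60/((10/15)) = 90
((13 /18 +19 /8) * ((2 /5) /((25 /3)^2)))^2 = 49729 /156250000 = 0.00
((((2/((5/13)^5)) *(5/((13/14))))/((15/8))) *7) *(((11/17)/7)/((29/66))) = 1548234688/1540625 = 1004.94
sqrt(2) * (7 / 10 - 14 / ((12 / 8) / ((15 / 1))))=-197.00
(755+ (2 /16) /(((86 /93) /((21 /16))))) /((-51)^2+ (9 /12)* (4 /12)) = 8312993 /28634560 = 0.29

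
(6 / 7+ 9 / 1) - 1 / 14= 137 / 14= 9.79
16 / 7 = 2.29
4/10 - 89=-443/5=-88.60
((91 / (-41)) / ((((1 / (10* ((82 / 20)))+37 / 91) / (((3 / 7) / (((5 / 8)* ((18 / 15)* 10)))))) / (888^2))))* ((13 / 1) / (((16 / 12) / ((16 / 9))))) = -1347446464 / 335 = -4022228.25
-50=-50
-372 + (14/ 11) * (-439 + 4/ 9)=-92086/ 99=-930.16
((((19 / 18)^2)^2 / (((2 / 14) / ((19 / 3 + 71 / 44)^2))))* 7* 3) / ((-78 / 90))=-35134312886645 / 2642035968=-13298.20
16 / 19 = 0.84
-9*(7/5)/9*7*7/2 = -343/10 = -34.30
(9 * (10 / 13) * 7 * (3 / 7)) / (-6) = -3.46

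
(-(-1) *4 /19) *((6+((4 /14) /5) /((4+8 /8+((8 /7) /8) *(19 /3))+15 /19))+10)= 3.37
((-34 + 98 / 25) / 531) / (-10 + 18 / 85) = 799 / 138060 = 0.01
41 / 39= 1.05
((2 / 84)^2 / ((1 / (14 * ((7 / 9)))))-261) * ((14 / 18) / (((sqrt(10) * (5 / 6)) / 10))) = -295967 * sqrt(10) / 1215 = -770.31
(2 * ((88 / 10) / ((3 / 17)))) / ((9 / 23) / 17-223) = -73117 / 163470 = -0.45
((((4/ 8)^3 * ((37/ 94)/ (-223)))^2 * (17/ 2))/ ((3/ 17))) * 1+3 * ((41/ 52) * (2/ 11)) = 0.43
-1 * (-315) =315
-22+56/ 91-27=-629/ 13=-48.38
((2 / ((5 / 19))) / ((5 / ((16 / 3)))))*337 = 204896 / 75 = 2731.95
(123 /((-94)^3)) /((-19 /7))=861 /15781096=0.00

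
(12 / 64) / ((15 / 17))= 17 / 80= 0.21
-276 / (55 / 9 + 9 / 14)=-1512 / 37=-40.86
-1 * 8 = -8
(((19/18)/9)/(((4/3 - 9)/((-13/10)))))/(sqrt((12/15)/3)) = 247 * sqrt(15)/24840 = 0.04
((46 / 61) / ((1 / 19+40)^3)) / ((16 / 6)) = 473271 / 107533503764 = 0.00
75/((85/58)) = 870/17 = 51.18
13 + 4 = 17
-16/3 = -5.33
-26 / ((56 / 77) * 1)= -143 / 4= -35.75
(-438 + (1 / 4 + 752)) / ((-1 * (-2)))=1257 / 8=157.12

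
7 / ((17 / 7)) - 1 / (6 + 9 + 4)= 914 / 323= 2.83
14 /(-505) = -14 /505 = -0.03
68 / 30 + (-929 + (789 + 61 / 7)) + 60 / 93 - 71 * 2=-880067 / 3255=-270.37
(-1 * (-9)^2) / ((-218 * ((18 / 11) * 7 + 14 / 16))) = 3564 / 118265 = 0.03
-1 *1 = -1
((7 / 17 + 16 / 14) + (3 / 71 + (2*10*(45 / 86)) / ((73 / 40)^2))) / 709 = 0.01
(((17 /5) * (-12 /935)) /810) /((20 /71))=-71 /371250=-0.00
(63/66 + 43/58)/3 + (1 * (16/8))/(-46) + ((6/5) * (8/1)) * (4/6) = 761782/110055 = 6.92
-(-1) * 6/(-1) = -6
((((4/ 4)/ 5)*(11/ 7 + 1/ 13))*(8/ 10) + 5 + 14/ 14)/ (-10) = -57/ 91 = -0.63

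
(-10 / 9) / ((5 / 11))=-22 / 9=-2.44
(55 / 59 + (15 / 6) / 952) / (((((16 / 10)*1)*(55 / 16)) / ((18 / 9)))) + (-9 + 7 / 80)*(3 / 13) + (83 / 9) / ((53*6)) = -193991892119 / 114938263440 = -1.69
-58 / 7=-8.29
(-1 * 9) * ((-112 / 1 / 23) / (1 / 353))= 355824 / 23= 15470.61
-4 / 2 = -2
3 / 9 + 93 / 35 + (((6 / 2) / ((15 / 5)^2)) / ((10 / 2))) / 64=6701 / 2240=2.99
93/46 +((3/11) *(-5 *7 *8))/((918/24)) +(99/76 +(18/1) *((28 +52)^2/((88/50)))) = 65455.87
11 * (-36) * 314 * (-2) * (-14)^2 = 48742848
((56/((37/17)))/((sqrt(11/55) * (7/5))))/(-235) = -136 * sqrt(5)/1739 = -0.17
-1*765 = -765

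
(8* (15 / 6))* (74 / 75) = 296 / 15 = 19.73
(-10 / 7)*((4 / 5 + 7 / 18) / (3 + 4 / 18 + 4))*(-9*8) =7704 / 455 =16.93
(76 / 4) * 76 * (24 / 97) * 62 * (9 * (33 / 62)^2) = 169831728 / 3007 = 56478.79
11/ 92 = 0.12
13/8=1.62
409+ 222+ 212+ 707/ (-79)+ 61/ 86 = 5671359/ 6794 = 834.76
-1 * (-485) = 485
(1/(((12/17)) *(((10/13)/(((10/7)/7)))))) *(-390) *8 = -57460/49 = -1172.65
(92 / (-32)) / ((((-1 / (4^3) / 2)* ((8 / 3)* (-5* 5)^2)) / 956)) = 131928 / 625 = 211.08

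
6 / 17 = 0.35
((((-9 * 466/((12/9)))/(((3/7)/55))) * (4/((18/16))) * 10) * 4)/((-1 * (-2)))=-28705600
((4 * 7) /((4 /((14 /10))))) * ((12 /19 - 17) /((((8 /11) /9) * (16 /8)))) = -1508661 /1520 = -992.54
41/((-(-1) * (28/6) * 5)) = 123/70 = 1.76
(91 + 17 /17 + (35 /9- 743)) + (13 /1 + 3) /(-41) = -238928 /369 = -647.50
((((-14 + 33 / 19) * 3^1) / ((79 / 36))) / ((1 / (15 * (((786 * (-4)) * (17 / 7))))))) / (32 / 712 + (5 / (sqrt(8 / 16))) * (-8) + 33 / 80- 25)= 1321078347231091200 / 72822891064903- 40909330574254080000 * sqrt(2) / 1383634930233157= -23672.46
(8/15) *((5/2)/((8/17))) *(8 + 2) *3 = 85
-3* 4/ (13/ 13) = -12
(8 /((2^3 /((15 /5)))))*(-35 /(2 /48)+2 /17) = -2519.65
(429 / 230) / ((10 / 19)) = 8151 / 2300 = 3.54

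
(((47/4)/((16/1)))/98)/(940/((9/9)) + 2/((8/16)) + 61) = 47/6303360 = 0.00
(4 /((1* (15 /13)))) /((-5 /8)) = -416 /75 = -5.55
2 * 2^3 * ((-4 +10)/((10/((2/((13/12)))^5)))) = 382205952/1856465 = 205.88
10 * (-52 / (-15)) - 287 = -757 / 3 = -252.33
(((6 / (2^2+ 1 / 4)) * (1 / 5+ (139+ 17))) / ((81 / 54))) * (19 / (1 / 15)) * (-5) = -3561360 / 17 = -209491.76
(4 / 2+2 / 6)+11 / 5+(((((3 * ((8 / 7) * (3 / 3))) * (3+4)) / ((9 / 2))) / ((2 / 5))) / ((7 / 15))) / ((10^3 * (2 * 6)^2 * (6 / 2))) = 13709 / 3024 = 4.53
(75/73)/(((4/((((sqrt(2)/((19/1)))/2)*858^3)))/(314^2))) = 583838104578300*sqrt(2)/1387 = 595293270169.31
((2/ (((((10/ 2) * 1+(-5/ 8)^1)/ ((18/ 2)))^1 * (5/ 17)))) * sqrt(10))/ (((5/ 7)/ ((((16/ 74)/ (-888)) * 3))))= -2448 * sqrt(10)/ 171125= -0.05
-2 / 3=-0.67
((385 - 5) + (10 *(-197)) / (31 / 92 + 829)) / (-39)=-28812380 / 2975661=-9.68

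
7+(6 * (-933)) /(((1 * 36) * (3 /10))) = -1534 /3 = -511.33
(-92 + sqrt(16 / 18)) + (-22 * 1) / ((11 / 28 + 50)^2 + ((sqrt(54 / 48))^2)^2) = -733093068 / 7967653 + 2 * sqrt(2) / 3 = -91.07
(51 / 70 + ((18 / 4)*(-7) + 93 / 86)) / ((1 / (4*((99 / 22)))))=-804303 / 1505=-534.42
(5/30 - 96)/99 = -575/594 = -0.97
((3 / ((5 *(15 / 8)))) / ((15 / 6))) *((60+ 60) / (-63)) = -128 / 525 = -0.24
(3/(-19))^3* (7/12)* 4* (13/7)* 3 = -351/6859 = -0.05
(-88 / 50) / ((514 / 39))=-858 / 6425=-0.13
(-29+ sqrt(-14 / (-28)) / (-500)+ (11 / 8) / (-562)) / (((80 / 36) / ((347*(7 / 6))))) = -190037673 / 35968-7287*sqrt(2) / 40000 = -5283.78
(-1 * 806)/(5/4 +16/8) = -248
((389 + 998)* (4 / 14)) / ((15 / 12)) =11096 / 35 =317.03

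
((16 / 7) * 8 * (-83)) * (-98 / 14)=10624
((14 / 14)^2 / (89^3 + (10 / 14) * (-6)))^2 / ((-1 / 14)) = -686 / 24351787171009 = -0.00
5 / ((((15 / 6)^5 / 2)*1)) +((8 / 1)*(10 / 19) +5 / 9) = 520319 / 106875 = 4.87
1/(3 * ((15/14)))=14/45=0.31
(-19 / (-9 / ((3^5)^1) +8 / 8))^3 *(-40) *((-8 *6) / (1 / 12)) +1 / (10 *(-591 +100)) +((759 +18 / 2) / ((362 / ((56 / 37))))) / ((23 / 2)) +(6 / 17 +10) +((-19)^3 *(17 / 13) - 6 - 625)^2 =-2395528129687025316419 / 28246757751290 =-84807189.23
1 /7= 0.14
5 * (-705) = -3525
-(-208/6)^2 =-10816/9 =-1201.78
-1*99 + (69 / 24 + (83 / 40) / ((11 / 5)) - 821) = -10078 / 11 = -916.18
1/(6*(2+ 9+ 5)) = 1/96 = 0.01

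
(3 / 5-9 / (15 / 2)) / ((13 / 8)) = -24 / 65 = -0.37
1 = 1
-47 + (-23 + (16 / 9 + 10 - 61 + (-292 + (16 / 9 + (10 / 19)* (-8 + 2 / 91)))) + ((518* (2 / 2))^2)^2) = 1120357276598831 / 15561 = 71997768562.36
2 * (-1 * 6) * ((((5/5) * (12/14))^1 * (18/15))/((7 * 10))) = -216/1225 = -0.18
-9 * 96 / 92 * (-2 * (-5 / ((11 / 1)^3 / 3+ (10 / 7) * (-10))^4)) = -420078960 / 152046390511884983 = -0.00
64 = 64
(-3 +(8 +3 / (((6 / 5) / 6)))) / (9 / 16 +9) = 320 / 153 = 2.09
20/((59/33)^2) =21780/3481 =6.26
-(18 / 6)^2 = -9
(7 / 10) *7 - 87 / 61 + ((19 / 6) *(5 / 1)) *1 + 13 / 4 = 82559 / 3660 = 22.56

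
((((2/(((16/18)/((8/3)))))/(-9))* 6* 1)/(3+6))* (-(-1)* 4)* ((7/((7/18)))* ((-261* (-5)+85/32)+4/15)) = -627803/15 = -41853.53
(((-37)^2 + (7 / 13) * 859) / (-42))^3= -1687284042625 / 20346417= -82927.82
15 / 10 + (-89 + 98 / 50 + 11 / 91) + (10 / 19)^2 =-139850177 / 1642550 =-85.14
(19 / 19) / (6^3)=1 / 216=0.00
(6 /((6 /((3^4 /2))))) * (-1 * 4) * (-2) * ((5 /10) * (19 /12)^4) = 130321 /128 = 1018.13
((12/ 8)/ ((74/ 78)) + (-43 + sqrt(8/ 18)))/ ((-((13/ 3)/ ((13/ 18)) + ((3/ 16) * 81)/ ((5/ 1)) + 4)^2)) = 28950400/ 120751239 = 0.24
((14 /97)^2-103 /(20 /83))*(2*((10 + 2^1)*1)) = -482601726 /47045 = -10258.30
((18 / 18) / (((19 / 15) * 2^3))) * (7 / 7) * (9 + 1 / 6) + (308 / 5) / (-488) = 72171 / 92720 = 0.78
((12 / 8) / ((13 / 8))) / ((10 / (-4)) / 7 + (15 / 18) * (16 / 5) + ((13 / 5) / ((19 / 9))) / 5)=239400 / 662857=0.36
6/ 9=2/ 3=0.67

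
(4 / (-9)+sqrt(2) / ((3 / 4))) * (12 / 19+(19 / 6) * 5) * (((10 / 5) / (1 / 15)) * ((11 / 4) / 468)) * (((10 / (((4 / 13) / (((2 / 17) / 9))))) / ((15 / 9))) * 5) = -516175 / 313956+516175 * sqrt(2) / 104652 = 5.33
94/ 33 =2.85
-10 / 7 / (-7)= 0.20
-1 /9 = -0.11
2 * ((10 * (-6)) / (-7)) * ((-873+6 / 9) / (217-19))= -52340 / 693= -75.53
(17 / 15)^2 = 289 / 225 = 1.28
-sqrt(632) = -2*sqrt(158) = -25.14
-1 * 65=-65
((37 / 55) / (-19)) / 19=-37 / 19855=-0.00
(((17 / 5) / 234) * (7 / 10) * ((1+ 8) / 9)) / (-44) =-119 / 514800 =-0.00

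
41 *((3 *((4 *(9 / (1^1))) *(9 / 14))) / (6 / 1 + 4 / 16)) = 79704 / 175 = 455.45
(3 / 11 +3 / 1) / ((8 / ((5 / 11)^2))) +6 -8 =-5099 / 2662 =-1.92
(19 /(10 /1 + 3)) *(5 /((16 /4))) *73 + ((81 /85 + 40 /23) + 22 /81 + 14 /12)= 1132203071 /8234460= 137.50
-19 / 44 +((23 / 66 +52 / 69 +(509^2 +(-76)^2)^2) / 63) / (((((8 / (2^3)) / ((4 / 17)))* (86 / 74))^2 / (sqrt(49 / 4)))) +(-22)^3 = 159738695.36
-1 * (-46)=46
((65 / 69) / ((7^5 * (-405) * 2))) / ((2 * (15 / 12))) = -13 / 469671615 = -0.00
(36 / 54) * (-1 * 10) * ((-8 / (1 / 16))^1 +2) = 840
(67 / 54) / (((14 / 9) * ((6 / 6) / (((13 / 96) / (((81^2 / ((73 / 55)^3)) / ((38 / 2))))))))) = 6437842333 / 8802552528000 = 0.00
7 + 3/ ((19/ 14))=175/ 19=9.21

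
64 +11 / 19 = 1227 / 19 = 64.58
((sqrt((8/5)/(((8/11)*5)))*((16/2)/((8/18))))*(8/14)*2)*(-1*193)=-27792*sqrt(11)/35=-2633.59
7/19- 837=-15896/19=-836.63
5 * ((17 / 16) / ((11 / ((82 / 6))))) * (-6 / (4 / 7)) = -24395 / 352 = -69.30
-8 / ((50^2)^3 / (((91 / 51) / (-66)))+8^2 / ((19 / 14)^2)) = 32851 / 2373292968607312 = 0.00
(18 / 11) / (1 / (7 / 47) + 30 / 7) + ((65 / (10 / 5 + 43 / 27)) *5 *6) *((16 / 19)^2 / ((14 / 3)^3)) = 5720436558 / 1453310551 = 3.94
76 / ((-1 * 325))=-76 / 325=-0.23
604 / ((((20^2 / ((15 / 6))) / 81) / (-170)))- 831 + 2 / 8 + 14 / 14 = -105623 / 2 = -52811.50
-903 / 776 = -1.16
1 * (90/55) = 18/11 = 1.64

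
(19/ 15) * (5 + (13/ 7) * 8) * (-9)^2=71307/ 35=2037.34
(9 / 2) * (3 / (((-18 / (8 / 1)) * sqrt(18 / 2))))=-2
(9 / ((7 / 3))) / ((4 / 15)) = 405 / 28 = 14.46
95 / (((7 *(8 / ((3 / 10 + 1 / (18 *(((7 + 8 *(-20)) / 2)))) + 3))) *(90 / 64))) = 1726378 / 433755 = 3.98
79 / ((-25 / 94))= -7426 / 25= -297.04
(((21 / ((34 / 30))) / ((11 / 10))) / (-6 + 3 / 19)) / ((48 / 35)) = -116375 / 55352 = -2.10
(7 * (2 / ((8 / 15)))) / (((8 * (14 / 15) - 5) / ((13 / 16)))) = 20475 / 2368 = 8.65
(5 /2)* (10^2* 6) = 1500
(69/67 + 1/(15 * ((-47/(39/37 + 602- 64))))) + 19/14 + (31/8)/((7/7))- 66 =-1184289457/19574184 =-60.50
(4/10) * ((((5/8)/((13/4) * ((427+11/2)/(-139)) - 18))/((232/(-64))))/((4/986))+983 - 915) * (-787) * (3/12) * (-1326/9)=125981587472/156305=805998.45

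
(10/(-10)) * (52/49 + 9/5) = -701/245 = -2.86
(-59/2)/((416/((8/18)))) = -59/1872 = -0.03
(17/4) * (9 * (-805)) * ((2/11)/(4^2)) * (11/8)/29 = -123165/7424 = -16.59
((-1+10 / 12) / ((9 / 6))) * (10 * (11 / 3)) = -110 / 27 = -4.07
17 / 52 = 0.33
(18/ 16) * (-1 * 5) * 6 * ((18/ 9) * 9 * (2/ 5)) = -243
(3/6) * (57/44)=57/88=0.65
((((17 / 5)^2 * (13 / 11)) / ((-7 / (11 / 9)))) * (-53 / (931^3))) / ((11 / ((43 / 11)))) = 0.00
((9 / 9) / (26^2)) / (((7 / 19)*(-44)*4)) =-19 / 832832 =-0.00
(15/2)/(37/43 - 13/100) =10.27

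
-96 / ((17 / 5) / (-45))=21600 / 17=1270.59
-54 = -54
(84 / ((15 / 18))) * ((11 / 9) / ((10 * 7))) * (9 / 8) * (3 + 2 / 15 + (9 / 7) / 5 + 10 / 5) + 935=827464 / 875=945.67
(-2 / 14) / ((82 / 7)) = -1 / 82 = -0.01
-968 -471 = -1439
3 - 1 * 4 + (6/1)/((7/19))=107/7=15.29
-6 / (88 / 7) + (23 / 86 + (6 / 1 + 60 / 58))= 374455 / 54868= 6.82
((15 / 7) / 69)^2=25 / 25921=0.00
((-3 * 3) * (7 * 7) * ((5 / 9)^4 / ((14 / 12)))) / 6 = -4375 / 729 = -6.00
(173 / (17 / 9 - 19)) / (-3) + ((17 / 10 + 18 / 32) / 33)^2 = 164648527 / 48787200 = 3.37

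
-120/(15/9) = -72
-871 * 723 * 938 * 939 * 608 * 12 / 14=-289055789702784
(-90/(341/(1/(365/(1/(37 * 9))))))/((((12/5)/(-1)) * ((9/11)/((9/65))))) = 1/6531018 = 0.00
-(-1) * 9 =9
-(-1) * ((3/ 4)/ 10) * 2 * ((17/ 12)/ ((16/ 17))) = 289/ 1280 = 0.23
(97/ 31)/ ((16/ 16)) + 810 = 813.13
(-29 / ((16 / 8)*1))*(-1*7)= 203 / 2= 101.50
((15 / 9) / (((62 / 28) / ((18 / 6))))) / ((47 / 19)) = 1330 / 1457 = 0.91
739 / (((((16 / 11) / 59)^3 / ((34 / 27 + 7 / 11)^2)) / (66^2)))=64031742209469859 / 82944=771987632733.77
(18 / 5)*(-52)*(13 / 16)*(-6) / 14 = 4563 / 70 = 65.19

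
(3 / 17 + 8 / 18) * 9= 95 / 17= 5.59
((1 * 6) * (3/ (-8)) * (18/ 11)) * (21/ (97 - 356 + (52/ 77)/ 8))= 3969/ 13291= 0.30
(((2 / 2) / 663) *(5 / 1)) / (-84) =-5 / 55692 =-0.00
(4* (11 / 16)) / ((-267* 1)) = -0.01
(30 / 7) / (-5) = -6 / 7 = -0.86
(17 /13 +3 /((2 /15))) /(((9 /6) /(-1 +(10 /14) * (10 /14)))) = -7.77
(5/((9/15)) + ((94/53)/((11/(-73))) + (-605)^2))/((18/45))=1600429285/1749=915053.91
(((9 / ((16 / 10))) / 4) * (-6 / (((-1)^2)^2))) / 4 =-135 / 64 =-2.11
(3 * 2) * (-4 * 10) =-240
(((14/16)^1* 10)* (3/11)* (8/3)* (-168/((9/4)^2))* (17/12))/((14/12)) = -76160/297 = -256.43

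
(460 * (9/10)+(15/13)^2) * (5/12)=116985/676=173.05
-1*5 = -5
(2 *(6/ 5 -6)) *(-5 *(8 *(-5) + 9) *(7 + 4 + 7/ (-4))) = -13764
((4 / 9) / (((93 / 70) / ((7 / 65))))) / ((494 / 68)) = 0.00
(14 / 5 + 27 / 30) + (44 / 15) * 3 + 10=45 / 2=22.50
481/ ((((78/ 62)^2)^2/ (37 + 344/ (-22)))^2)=1742733579079131325/ 49814855424477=34984.21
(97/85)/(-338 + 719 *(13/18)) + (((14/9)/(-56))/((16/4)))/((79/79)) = -25931/39939120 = -0.00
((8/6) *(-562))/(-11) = 2248/33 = 68.12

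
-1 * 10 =-10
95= 95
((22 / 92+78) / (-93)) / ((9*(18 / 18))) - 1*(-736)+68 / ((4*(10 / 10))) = 28988407 / 38502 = 752.91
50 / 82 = 25 / 41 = 0.61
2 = 2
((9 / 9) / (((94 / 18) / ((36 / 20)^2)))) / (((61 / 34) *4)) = 12393 / 143350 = 0.09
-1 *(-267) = 267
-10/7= -1.43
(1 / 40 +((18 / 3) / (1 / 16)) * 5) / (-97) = -19201 / 3880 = -4.95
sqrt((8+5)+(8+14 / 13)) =sqrt(3731) / 13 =4.70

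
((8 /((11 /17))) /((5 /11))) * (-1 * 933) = -126888 /5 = -25377.60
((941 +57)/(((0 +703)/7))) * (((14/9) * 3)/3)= 97804/6327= 15.46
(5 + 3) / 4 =2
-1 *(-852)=852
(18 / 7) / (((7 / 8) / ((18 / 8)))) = 324 / 49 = 6.61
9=9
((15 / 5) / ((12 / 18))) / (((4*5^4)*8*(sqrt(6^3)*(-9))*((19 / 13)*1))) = -0.00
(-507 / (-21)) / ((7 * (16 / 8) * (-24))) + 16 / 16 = 2183 / 2352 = 0.93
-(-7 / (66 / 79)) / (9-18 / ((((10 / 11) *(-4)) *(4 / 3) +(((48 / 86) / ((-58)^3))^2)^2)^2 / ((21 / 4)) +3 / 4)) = 55276764483261329995703504122003756931555855026097603809 / 36659392188046201442402864611064376011170274174201948178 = 1.51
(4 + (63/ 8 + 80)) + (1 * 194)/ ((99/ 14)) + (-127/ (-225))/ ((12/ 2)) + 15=7983563/ 59400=134.40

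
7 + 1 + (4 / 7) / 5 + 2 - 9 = 39 / 35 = 1.11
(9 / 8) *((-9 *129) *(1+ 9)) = -52245 / 4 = -13061.25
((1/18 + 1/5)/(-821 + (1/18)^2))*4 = -1656/1330015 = -0.00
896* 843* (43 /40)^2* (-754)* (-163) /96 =223496242333 /200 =1117481211.66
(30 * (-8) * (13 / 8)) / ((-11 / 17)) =6630 / 11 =602.73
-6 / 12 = -1 / 2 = -0.50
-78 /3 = -26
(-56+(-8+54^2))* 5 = 14260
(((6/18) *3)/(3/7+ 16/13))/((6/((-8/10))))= -182/2265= -0.08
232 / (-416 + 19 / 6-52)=-1392 / 2789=-0.50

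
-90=-90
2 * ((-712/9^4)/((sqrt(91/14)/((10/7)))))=-14240 * sqrt(26)/597051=-0.12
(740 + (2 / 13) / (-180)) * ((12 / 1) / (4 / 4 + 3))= 865799 / 390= 2220.00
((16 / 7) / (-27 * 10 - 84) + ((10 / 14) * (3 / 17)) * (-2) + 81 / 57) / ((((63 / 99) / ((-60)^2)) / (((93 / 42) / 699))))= 4532640200 / 217573769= 20.83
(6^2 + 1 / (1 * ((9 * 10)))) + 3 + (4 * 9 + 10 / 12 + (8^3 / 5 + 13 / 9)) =8086 / 45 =179.69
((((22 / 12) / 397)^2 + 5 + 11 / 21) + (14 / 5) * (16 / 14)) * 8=3464884726 / 49646835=69.79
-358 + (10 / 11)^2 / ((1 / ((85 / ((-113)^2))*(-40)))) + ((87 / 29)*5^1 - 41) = -593638816 / 1545049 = -384.22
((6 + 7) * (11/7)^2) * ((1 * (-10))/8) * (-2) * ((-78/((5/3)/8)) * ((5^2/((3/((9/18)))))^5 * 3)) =-199697265625/1764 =-113207066.68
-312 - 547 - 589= -1448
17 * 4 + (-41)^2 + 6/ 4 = 3501/ 2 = 1750.50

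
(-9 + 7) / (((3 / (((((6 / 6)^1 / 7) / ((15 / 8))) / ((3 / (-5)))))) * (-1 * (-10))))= 8 / 945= 0.01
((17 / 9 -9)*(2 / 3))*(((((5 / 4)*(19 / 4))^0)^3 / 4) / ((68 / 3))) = -8 / 153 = -0.05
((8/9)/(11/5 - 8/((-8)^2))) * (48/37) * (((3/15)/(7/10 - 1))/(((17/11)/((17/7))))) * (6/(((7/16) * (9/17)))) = -15.08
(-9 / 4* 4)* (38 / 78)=-4.38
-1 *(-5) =5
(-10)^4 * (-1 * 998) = -9980000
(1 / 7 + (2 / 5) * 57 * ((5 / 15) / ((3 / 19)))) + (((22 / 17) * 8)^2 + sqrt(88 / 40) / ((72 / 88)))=157.27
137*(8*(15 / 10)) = 1644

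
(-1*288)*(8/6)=-384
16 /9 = 1.78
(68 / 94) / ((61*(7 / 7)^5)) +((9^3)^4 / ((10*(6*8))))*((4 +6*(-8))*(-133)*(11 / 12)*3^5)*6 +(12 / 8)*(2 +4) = 1055503885543031765351 / 229360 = 4601952762221101.17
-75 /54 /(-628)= 25 /11304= 0.00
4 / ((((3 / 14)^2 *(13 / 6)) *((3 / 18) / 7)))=1688.62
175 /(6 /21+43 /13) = 15925 /327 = 48.70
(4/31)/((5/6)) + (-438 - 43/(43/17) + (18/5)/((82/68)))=-451.86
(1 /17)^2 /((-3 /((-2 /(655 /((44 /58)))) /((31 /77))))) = 3388 /510528615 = 0.00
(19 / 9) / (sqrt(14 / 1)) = 19 * sqrt(14) / 126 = 0.56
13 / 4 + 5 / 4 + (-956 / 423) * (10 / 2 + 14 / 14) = -2555 / 282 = -9.06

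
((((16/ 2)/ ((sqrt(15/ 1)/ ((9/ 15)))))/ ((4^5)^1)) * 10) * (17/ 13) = 17 * sqrt(15)/ 4160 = 0.02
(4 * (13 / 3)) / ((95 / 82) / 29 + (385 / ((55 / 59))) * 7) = 123656 / 20624679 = 0.01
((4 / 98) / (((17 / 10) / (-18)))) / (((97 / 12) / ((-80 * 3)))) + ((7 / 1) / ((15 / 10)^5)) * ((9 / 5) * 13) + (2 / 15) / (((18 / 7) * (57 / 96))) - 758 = -149950911118 / 207254565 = -723.51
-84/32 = -21/8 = -2.62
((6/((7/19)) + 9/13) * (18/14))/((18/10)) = 7725/637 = 12.13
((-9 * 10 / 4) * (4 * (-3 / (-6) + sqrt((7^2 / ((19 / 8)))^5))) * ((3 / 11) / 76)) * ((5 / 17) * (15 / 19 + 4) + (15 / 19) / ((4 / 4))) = -103100860800 * sqrt(38) / 463030513 - 47925 / 135014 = -1372.96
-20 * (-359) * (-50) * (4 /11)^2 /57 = -5744000 /6897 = -832.83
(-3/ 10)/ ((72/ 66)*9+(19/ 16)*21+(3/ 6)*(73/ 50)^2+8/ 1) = -33000/ 4820363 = -0.01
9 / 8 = 1.12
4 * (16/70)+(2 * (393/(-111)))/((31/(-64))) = 15.53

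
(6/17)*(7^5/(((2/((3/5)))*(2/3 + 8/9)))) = 194481/170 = 1144.01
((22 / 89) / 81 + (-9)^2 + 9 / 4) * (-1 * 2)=-2400685 / 14418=-166.51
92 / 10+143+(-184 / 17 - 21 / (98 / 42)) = 11252 / 85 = 132.38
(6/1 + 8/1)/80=7/40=0.18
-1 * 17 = -17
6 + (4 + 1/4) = 41/4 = 10.25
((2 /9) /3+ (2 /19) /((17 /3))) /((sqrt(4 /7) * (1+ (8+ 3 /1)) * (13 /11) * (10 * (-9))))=-1111 * sqrt(7) /30610710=-0.00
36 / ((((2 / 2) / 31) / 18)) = 20088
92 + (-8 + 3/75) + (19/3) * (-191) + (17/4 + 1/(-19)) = -6392147/5700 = -1121.43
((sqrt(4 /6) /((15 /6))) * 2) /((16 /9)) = 3 * sqrt(6) /20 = 0.37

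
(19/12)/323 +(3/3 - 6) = -1019/204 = -5.00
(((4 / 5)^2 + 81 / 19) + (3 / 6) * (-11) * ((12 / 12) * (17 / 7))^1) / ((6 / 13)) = -730847 / 39900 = -18.32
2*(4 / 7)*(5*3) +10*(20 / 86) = 5860 / 301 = 19.47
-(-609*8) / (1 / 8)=38976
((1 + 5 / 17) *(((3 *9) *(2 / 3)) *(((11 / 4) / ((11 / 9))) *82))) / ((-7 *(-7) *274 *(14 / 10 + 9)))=182655 / 5934292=0.03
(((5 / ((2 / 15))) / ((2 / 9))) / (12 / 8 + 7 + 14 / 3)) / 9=225 / 158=1.42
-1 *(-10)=10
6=6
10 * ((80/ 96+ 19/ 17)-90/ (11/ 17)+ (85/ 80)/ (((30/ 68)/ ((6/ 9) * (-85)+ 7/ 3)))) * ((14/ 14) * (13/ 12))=-234536497/ 80784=-2903.25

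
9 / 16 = 0.56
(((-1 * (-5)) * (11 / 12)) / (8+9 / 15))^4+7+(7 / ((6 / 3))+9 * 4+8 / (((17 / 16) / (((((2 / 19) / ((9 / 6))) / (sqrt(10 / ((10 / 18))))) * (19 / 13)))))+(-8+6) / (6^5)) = 46.76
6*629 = 3774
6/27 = 2/9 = 0.22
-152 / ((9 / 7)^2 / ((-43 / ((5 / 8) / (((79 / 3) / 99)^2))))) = 15990140992 / 35724645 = 447.59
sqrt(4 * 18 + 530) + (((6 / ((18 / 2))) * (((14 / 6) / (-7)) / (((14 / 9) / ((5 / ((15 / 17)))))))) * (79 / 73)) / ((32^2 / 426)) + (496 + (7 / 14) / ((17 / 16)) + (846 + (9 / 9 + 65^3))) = sqrt(602) + 1227435488247 / 4447744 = 275992.64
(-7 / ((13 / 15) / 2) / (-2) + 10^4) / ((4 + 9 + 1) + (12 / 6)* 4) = 454.91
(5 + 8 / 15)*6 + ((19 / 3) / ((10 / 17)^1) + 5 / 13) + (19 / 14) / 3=61157 / 1365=44.80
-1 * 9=-9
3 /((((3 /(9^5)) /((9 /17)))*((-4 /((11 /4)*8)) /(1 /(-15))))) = 1948617 /170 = 11462.45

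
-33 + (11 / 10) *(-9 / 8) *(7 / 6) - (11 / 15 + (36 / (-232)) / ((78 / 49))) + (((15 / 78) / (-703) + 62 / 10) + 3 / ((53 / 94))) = -12218827459 / 518645280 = -23.56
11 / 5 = 2.20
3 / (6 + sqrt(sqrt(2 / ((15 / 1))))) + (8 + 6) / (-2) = -7 + 3 / (15^(3 / 4)* 2^(1 / 4) / 15 + 6) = -6.55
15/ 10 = 3/ 2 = 1.50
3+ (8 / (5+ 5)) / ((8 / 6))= 18 / 5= 3.60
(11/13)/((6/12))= 22/13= 1.69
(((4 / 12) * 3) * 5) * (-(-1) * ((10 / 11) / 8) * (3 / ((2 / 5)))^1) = 375 / 88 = 4.26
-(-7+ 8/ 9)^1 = 55/ 9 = 6.11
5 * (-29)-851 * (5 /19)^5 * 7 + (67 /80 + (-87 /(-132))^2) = -453145759439 /2996079790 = -151.25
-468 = -468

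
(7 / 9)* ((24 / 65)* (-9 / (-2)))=84 / 65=1.29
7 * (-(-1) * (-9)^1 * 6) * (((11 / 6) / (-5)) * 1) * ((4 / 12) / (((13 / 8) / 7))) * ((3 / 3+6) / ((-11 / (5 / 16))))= -1029 / 26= -39.58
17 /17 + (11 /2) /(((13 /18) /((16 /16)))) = 112 /13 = 8.62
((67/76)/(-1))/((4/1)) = -0.22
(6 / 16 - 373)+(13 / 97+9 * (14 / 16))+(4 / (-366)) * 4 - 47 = -411.66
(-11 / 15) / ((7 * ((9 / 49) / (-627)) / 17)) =273581 / 45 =6079.58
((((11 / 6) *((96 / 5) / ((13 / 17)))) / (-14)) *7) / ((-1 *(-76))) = -374 / 1235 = -0.30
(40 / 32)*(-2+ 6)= 5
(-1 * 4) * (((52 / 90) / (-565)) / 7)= 104 / 177975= 0.00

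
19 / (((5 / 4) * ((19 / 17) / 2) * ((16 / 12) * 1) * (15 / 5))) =34 / 5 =6.80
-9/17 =-0.53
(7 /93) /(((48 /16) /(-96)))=-224 /93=-2.41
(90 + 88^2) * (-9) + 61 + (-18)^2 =-70121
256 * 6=1536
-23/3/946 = -23/2838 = -0.01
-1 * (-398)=398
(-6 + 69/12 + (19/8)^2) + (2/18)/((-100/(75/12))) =3101/576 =5.38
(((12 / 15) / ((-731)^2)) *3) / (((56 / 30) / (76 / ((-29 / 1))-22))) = -54 / 911557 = -0.00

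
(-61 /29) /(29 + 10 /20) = -122 /1711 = -0.07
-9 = -9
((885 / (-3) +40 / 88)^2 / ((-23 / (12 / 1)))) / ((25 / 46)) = -10077696 / 121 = -83286.74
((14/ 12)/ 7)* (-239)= -239/ 6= -39.83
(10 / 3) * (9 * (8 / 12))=20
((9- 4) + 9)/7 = 2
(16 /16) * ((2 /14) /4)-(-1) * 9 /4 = 16 /7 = 2.29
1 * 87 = 87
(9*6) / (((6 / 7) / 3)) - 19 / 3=548 / 3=182.67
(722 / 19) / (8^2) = 19 / 32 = 0.59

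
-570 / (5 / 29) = -3306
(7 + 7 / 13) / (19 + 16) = 14 / 65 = 0.22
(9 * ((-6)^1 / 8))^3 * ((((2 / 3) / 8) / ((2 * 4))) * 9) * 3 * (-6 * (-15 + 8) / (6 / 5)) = -6200145 / 2048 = -3027.41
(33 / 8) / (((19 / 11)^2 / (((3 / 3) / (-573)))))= -1331 / 551608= -0.00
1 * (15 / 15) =1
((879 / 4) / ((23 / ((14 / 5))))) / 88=6153 / 20240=0.30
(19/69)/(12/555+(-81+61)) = -3515/255024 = -0.01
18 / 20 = 9 / 10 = 0.90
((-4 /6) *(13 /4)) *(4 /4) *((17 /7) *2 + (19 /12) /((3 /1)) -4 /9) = -5395 /504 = -10.70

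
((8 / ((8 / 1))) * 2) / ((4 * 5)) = 0.10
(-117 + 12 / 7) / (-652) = 807 / 4564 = 0.18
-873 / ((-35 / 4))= 3492 / 35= 99.77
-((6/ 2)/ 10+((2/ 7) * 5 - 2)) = 19/ 70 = 0.27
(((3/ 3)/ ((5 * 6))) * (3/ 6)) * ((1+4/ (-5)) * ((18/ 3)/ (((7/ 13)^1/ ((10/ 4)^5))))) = 1625/ 448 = 3.63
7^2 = 49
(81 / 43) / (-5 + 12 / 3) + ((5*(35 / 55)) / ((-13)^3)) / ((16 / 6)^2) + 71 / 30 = 481590137 / 997613760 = 0.48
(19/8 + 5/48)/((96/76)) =2261/1152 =1.96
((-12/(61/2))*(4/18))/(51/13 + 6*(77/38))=-988/181719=-0.01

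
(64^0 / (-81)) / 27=-1 / 2187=-0.00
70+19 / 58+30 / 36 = 6191 / 87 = 71.16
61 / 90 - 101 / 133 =-977 / 11970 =-0.08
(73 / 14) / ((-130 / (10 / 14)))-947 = -2413029 / 2548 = -947.03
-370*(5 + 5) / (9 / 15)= -18500 / 3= -6166.67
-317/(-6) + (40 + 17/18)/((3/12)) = 216.61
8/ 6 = 4/ 3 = 1.33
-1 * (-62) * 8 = 496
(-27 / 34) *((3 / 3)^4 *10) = -135 / 17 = -7.94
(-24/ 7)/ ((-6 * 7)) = 4/ 49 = 0.08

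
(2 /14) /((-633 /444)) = -148 /1477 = -0.10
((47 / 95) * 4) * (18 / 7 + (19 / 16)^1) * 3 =59361 / 2660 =22.32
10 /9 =1.11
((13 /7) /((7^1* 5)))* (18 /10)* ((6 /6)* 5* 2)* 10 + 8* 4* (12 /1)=19284 /49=393.55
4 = 4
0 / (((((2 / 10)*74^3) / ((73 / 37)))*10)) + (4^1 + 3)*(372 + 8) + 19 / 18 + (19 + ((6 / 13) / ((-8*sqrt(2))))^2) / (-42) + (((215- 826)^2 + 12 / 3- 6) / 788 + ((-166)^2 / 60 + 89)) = 2471729501933 / 671186880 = 3682.62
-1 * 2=-2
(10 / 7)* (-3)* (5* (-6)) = 900 / 7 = 128.57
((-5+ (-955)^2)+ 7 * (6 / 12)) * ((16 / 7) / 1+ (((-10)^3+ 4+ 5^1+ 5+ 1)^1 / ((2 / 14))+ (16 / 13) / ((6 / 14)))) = -3430899251569 / 546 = -6283698262.95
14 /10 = 7 /5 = 1.40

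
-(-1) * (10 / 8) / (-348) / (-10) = 0.00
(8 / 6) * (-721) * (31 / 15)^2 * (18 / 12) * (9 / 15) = -1385762 / 375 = -3695.37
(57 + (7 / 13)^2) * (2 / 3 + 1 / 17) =358234 / 8619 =41.56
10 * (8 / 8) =10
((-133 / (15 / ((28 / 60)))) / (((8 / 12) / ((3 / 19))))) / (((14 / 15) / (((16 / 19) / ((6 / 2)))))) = -28 / 95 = -0.29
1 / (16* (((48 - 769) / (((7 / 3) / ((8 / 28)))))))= -7 / 9888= -0.00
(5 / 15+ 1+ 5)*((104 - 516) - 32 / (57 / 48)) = -2780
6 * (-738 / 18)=-246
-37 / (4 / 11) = -407 / 4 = -101.75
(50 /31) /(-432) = -25 /6696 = -0.00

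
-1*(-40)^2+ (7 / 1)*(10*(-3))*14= -4540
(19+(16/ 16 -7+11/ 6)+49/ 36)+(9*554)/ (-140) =-24469/ 1260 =-19.42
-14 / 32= -7 / 16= -0.44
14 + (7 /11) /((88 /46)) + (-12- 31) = -13875 /484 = -28.67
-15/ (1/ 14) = -210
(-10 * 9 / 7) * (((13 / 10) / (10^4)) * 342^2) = -195.50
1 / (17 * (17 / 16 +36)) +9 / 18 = 10113 / 20162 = 0.50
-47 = -47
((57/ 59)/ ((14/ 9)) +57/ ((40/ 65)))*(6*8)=1848510/ 413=4475.81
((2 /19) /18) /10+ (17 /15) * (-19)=-36821 /1710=-21.53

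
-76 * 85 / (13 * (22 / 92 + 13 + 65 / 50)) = -9775 / 286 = -34.18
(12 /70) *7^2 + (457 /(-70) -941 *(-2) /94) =72027 /3290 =21.89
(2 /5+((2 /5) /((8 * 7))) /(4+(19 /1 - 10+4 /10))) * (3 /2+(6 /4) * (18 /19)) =417027 /356440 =1.17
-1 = -1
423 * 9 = 3807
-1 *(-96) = 96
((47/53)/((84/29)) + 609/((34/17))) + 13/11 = 14984843/48972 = 305.99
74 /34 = 37 /17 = 2.18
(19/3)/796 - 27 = -64457/2388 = -26.99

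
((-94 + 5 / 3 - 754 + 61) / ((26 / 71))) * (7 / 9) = -1667.99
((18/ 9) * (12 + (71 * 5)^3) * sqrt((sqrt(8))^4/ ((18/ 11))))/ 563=993932.41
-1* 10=-10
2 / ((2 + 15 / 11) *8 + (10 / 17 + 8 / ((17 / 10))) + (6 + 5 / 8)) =2992 / 58087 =0.05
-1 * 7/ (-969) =7/ 969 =0.01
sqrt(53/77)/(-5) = -sqrt(4081)/385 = -0.17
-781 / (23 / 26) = -20306 / 23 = -882.87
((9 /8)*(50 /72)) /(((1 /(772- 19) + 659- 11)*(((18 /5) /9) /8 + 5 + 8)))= 6275 /67921944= 0.00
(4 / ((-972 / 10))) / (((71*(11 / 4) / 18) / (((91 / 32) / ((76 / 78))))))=-0.01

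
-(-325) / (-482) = -0.67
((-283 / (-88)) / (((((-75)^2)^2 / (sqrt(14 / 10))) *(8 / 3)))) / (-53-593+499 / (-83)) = -23489 *sqrt(35) / 2009093625000000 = -0.00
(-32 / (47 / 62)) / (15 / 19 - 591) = 18848 / 263529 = 0.07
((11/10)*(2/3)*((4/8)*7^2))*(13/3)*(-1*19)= -133133/90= -1479.26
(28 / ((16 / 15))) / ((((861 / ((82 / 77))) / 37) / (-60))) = -72.08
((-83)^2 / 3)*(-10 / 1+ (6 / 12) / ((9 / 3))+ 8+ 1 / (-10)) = -199781 / 45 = -4439.58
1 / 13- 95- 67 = -2105 / 13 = -161.92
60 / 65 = 12 / 13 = 0.92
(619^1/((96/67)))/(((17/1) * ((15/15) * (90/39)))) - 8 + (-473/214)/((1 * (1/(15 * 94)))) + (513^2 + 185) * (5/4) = 1708236666383/5238720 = 326079.02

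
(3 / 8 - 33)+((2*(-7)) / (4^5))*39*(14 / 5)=-43671 / 1280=-34.12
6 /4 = 3 /2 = 1.50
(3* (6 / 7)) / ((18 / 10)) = 1.43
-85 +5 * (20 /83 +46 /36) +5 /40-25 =-611233 /5976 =-102.28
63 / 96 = 0.66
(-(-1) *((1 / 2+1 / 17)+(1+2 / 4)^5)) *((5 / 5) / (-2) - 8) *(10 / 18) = -22175 / 576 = -38.50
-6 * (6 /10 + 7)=-228 /5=-45.60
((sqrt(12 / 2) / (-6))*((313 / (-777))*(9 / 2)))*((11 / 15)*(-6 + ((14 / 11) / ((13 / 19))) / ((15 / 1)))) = -986263*sqrt(6) / 757575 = -3.19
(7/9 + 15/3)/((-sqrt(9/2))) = -52 * sqrt(2)/27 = -2.72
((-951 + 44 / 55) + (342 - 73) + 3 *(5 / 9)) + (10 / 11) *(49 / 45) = -335879 / 495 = -678.54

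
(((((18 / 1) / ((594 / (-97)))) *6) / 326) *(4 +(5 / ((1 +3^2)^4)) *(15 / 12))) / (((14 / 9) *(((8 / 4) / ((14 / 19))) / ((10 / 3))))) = -1862691 / 10901440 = -0.17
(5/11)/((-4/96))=-120/11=-10.91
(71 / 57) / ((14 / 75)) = 1775 / 266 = 6.67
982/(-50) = -491/25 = -19.64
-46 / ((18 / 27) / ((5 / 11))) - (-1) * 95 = 700 / 11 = 63.64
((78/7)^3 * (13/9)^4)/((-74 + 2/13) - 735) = -6525845768/876414735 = -7.45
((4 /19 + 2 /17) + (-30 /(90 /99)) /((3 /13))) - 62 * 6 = -514.67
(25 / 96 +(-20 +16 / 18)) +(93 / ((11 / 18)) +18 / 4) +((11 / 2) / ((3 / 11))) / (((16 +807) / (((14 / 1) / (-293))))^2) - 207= -12741800578976719 / 184212918872928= -69.17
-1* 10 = -10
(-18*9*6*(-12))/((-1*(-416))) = 729/26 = 28.04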